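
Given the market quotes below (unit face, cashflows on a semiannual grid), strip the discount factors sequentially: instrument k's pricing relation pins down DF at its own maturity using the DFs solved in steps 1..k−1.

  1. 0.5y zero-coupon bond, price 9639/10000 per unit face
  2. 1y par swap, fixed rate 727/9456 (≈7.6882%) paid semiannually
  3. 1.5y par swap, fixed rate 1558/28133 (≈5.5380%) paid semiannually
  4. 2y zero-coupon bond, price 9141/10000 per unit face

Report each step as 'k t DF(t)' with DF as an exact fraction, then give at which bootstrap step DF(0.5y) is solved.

step 1 [0.5y] zero: DF = P = 9639/10000 ≈ 0.963900
step 2 [1y] swap r/2=727/18912: DF=(1 − 727/18912·(0.963900))/(1+727/18912) = 9273/10000 ≈ 0.927300
step 3 [1.5y] swap r/2=779/28133: DF=(1 − 779/28133·(0.963900+0.927300))/(1+779/28133) = 9221/10000 ≈ 0.922100
step 4 [2y] zero: DF = P = 9141/10000 ≈ 0.914100

1 1/2 9639/10000
2 1 9273/10000
3 3/2 9221/10000
4 2 9141/10000
DF(0.5y) is solved at step 1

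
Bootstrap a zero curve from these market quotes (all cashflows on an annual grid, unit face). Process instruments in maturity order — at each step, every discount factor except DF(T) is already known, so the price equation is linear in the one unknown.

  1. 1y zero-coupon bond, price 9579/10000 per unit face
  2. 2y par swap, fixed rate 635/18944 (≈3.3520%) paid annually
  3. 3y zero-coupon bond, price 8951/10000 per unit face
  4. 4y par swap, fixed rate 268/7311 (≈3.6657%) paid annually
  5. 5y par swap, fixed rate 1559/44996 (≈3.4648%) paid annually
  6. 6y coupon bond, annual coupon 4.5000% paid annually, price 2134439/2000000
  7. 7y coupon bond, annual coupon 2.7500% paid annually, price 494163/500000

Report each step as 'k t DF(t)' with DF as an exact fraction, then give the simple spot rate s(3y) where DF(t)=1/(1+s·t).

step 1 [1y] zero: DF = P = 9579/10000 ≈ 0.957900
step 2 [2y] swap r/1=635/18944: DF=(1 − 635/18944·(0.957900))/(1+635/18944) = 1873/2000 ≈ 0.936500
step 3 [3y] zero: DF = P = 8951/10000 ≈ 0.895100
step 4 [4y] swap r/1=268/7311: DF=(1 − 268/7311·(0.957900+0.936500+0.895100))/(1+268/7311) = 433/500 ≈ 0.866000
step 5 [5y] swap r/1=1559/44996: DF=(1 − 1559/44996·(0.957900+0.936500+0.895100+0.866000))/(1+1559/44996) = 8441/10000 ≈ 0.844100
step 6 [6y] bond c/1=9/200: DF=(2134439/2000000 − 9/200·(0.957900+0.936500+0.895100+0.866000+0.844100))/(1+9/200) = 331/400 ≈ 0.827500
step 7 [7y] bond c/1=11/400: DF=(494163/500000 − 11/400·(0.957900+0.936500+0.895100+0.866000+0.844100+0.827500))/(1+11/400) = 8193/10000 ≈ 0.819300

1 1 9579/10000
2 2 1873/2000
3 3 8951/10000
4 4 433/500
5 5 8441/10000
6 6 331/400
7 7 8193/10000
s(3y) = (1/(8951/10000) − 1)/(3) = 1049/26853 ≈ 3.9065%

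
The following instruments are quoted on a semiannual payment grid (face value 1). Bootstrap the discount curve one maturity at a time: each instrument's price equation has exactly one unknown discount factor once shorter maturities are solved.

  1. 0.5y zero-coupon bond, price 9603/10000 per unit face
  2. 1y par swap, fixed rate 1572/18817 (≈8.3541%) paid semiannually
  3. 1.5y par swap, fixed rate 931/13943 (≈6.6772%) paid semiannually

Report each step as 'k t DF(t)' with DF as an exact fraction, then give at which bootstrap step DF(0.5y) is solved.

1 1/2 9603/10000
2 1 4607/5000
3 3/2 9069/10000
DF(0.5y) is solved at step 1

step 1 [0.5y] zero: DF = P = 9603/10000 ≈ 0.960300
step 2 [1y] swap r/2=786/18817: DF=(1 − 786/18817·(0.960300))/(1+786/18817) = 4607/5000 ≈ 0.921400
step 3 [1.5y] swap r/2=931/27886: DF=(1 − 931/27886·(0.960300+0.921400))/(1+931/27886) = 9069/10000 ≈ 0.906900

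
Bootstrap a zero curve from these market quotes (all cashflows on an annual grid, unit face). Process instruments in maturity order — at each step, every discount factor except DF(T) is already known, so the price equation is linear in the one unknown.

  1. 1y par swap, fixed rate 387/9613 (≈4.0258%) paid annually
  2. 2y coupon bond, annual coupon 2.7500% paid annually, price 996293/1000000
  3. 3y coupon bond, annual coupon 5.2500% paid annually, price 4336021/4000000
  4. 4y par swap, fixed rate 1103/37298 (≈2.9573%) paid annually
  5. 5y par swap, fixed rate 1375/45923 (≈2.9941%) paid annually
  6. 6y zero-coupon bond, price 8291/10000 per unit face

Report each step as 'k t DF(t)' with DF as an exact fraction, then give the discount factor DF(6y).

step 1 [1y] swap r/1=387/9613: DF=(1 − 387/9613·(0))/(1+387/9613) = 9613/10000 ≈ 0.961300
step 2 [2y] bond c/1=11/400: DF=(996293/1000000 − 11/400·(0.961300))/(1+11/400) = 9439/10000 ≈ 0.943900
step 3 [3y] bond c/1=21/400: DF=(4336021/4000000 − 21/400·(0.961300+0.943900))/(1+21/400) = 9349/10000 ≈ 0.934900
step 4 [4y] swap r/1=1103/37298: DF=(1 − 1103/37298·(0.961300+0.943900+0.934900))/(1+1103/37298) = 8897/10000 ≈ 0.889700
step 5 [5y] swap r/1=1375/45923: DF=(1 − 1375/45923·(0.961300+0.943900+0.934900+0.889700))/(1+1375/45923) = 69/80 ≈ 0.862500
step 6 [6y] zero: DF = P = 8291/10000 ≈ 0.829100

1 1 9613/10000
2 2 9439/10000
3 3 9349/10000
4 4 8897/10000
5 5 69/80
6 6 8291/10000
DF(6y) = 8291/10000 ≈ 0.829100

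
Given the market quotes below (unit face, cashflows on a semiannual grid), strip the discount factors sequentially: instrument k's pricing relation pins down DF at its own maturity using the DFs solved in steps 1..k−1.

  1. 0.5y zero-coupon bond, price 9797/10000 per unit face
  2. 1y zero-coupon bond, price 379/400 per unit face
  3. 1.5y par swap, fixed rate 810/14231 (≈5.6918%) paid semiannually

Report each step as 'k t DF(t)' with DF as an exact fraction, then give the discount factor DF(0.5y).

step 1 [0.5y] zero: DF = P = 9797/10000 ≈ 0.979700
step 2 [1y] zero: DF = P = 379/400 ≈ 0.947500
step 3 [1.5y] swap r/2=405/14231: DF=(1 − 405/14231·(0.979700+0.947500))/(1+405/14231) = 919/1000 ≈ 0.919000

1 1/2 9797/10000
2 1 379/400
3 3/2 919/1000
DF(0.5y) = 9797/10000 ≈ 0.979700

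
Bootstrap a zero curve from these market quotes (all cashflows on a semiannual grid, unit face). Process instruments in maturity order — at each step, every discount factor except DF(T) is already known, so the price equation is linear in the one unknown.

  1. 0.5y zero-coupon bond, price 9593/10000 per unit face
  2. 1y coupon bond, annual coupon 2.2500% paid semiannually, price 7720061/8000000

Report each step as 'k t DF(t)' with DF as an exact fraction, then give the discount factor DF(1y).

1 1/2 9593/10000
2 1 2359/2500
DF(1y) = 2359/2500 ≈ 0.943600

step 1 [0.5y] zero: DF = P = 9593/10000 ≈ 0.959300
step 2 [1y] bond c/2=9/800: DF=(7720061/8000000 − 9/800·(0.959300))/(1+9/800) = 2359/2500 ≈ 0.943600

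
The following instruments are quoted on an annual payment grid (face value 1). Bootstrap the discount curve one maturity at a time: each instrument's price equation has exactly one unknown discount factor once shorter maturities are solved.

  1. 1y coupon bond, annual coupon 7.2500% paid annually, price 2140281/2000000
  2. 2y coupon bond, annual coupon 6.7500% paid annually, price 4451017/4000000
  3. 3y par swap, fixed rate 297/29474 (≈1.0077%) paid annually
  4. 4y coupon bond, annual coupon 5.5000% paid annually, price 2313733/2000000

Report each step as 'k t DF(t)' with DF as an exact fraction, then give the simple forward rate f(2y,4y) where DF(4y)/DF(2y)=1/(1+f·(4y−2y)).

1 1 4989/5000
2 2 9793/10000
3 3 9703/10000
4 4 9429/10000
f(2y,4y) = ((9793/10000)/(9429/10000) − 1)/(2) = 26/1347 ≈ 1.9302%

step 1 [1y] bond c/1=29/400: DF=(2140281/2000000 − 29/400·(0))/(1+29/400) = 4989/5000 ≈ 0.997800
step 2 [2y] bond c/1=27/400: DF=(4451017/4000000 − 27/400·(0.997800))/(1+27/400) = 9793/10000 ≈ 0.979300
step 3 [3y] swap r/1=297/29474: DF=(1 − 297/29474·(0.997800+0.979300))/(1+297/29474) = 9703/10000 ≈ 0.970300
step 4 [4y] bond c/1=11/200: DF=(2313733/2000000 − 11/200·(0.997800+0.979300+0.970300))/(1+11/200) = 9429/10000 ≈ 0.942900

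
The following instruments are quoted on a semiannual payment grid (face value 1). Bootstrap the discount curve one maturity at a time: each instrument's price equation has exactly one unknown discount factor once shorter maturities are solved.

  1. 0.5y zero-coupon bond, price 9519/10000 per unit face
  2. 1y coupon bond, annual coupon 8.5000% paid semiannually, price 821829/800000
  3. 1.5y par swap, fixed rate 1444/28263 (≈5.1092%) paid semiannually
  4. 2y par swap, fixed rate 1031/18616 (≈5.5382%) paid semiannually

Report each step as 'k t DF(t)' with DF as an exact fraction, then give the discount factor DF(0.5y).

step 1 [0.5y] zero: DF = P = 9519/10000 ≈ 0.951900
step 2 [1y] bond c/2=17/400: DF=(821829/800000 − 17/400·(0.951900))/(1+17/400) = 4733/5000 ≈ 0.946600
step 3 [1.5y] swap r/2=722/28263: DF=(1 − 722/28263·(0.951900+0.946600))/(1+722/28263) = 4639/5000 ≈ 0.927800
step 4 [2y] swap r/2=1031/37232: DF=(1 − 1031/37232·(0.951900+0.946600+0.927800))/(1+1031/37232) = 8969/10000 ≈ 0.896900

1 1/2 9519/10000
2 1 4733/5000
3 3/2 4639/5000
4 2 8969/10000
DF(0.5y) = 9519/10000 ≈ 0.951900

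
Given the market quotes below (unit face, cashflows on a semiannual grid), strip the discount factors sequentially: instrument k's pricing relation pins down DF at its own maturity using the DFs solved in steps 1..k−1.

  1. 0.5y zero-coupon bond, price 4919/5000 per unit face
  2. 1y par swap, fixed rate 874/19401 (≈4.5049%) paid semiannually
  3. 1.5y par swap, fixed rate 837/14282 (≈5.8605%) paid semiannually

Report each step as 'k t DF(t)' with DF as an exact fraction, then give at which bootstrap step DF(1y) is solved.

step 1 [0.5y] zero: DF = P = 4919/5000 ≈ 0.983800
step 2 [1y] swap r/2=437/19401: DF=(1 − 437/19401·(0.983800))/(1+437/19401) = 9563/10000 ≈ 0.956300
step 3 [1.5y] swap r/2=837/28564: DF=(1 − 837/28564·(0.983800+0.956300))/(1+837/28564) = 9163/10000 ≈ 0.916300

1 1/2 4919/5000
2 1 9563/10000
3 3/2 9163/10000
DF(1y) is solved at step 2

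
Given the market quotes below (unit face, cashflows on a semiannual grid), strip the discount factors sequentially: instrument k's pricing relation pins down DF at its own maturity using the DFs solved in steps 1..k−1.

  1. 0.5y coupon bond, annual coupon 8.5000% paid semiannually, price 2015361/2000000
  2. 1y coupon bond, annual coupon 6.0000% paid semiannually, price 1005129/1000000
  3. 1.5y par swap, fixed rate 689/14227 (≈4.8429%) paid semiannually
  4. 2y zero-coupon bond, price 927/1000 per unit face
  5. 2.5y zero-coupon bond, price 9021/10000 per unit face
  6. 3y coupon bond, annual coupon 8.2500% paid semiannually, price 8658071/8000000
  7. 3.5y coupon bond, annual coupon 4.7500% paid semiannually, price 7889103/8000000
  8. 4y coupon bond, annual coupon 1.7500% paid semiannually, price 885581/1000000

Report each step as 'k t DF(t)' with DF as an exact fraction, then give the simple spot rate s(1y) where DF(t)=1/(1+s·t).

1 1/2 4833/5000
2 1 9477/10000
3 3/2 9311/10000
4 2 927/1000
5 5/2 9021/10000
6 3 4271/5000
7 7/2 167/200
8 4 8227/10000
s(1y) = (1/(9477/10000) − 1)/(1) = 523/9477 ≈ 5.5186%

step 1 [0.5y] bond c/2=17/400: DF=(2015361/2000000 − 17/400·(0))/(1+17/400) = 4833/5000 ≈ 0.966600
step 2 [1y] bond c/2=3/100: DF=(1005129/1000000 − 3/100·(0.966600))/(1+3/100) = 9477/10000 ≈ 0.947700
step 3 [1.5y] swap r/2=689/28454: DF=(1 − 689/28454·(0.966600+0.947700))/(1+689/28454) = 9311/10000 ≈ 0.931100
step 4 [2y] zero: DF = P = 927/1000 ≈ 0.927000
step 5 [2.5y] zero: DF = P = 9021/10000 ≈ 0.902100
step 6 [3y] bond c/2=33/800: DF=(8658071/8000000 − 33/800·(0.966600+0.947700+0.931100+0.927000+0.902100))/(1+33/800) = 4271/5000 ≈ 0.854200
step 7 [3.5y] bond c/2=19/800: DF=(7889103/8000000 − 19/800·(0.966600+0.947700+0.931100+0.927000+0.902100+0.854200))/(1+19/800) = 167/200 ≈ 0.835000
step 8 [4y] bond c/2=7/800: DF=(885581/1000000 − 7/800·(0.966600+0.947700+0.931100+0.927000+0.902100+0.854200+0.835000))/(1+7/800) = 8227/10000 ≈ 0.822700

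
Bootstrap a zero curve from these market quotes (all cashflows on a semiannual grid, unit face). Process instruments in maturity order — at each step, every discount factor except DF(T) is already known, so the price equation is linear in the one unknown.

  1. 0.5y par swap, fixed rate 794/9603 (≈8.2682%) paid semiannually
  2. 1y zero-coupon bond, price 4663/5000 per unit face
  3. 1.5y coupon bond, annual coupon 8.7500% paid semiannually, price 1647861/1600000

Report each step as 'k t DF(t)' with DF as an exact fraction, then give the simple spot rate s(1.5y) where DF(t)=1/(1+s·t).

step 1 [0.5y] swap r/2=397/9603: DF=(1 − 397/9603·(0))/(1+397/9603) = 9603/10000 ≈ 0.960300
step 2 [1y] zero: DF = P = 4663/5000 ≈ 0.932600
step 3 [1.5y] bond c/2=7/160: DF=(1647861/1600000 − 7/160·(0.960300+0.932600))/(1+7/160) = 4537/5000 ≈ 0.907400

1 1/2 9603/10000
2 1 4663/5000
3 3/2 4537/5000
s(1.5y) = (1/(4537/5000) − 1)/(3/2) = 926/13611 ≈ 6.8033%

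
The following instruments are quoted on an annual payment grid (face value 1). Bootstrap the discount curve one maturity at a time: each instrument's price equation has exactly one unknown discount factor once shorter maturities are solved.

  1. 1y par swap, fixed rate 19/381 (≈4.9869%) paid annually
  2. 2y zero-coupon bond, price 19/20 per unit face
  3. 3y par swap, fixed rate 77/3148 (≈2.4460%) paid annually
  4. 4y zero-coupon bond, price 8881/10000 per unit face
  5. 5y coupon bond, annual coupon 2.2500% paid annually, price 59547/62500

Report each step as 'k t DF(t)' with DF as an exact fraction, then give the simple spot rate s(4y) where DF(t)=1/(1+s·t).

step 1 [1y] swap r/1=19/381: DF=(1 − 19/381·(0))/(1+19/381) = 381/400 ≈ 0.952500
step 2 [2y] zero: DF = P = 19/20 ≈ 0.950000
step 3 [3y] swap r/1=77/3148: DF=(1 − 77/3148·(0.952500+0.950000))/(1+77/3148) = 9307/10000 ≈ 0.930700
step 4 [4y] zero: DF = P = 8881/10000 ≈ 0.888100
step 5 [5y] bond c/1=9/400: DF=(59547/62500 − 9/400·(0.952500+0.950000+0.930700+0.888100))/(1+9/400) = 8499/10000 ≈ 0.849900

1 1 381/400
2 2 19/20
3 3 9307/10000
4 4 8881/10000
5 5 8499/10000
s(4y) = (1/(8881/10000) − 1)/(4) = 1119/35524 ≈ 3.1500%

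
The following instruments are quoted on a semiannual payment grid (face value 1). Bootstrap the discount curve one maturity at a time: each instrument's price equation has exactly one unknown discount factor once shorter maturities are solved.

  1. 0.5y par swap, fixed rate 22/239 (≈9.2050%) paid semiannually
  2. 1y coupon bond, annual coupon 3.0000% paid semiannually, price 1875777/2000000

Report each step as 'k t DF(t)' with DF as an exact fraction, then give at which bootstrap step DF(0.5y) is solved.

step 1 [0.5y] swap r/2=11/239: DF=(1 − 11/239·(0))/(1+11/239) = 239/250 ≈ 0.956000
step 2 [1y] bond c/2=3/200: DF=(1875777/2000000 − 3/200·(0.956000))/(1+3/200) = 9099/10000 ≈ 0.909900

1 1/2 239/250
2 1 9099/10000
DF(0.5y) is solved at step 1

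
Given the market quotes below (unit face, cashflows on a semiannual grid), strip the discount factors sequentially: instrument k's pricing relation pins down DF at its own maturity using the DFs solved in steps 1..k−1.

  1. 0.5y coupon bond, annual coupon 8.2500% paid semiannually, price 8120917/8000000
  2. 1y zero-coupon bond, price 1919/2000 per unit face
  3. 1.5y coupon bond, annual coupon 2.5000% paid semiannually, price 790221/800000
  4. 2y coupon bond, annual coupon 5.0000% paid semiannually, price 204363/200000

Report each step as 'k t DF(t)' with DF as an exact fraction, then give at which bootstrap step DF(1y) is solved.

1 1/2 9749/10000
2 1 1919/2000
3 3/2 9517/10000
4 2 1853/2000
DF(1y) is solved at step 2

step 1 [0.5y] bond c/2=33/800: DF=(8120917/8000000 − 33/800·(0))/(1+33/800) = 9749/10000 ≈ 0.974900
step 2 [1y] zero: DF = P = 1919/2000 ≈ 0.959500
step 3 [1.5y] bond c/2=1/80: DF=(790221/800000 − 1/80·(0.974900+0.959500))/(1+1/80) = 9517/10000 ≈ 0.951700
step 4 [2y] bond c/2=1/40: DF=(204363/200000 − 1/40·(0.974900+0.959500+0.951700))/(1+1/40) = 1853/2000 ≈ 0.926500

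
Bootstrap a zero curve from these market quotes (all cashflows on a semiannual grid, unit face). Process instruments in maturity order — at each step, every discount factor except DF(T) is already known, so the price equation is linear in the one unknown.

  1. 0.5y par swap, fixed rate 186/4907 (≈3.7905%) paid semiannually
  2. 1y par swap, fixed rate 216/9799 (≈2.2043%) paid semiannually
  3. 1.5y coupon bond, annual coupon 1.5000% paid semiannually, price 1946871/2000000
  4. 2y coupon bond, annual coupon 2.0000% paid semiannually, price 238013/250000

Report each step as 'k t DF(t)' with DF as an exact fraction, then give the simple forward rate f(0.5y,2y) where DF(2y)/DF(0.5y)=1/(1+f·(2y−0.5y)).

1 1/2 4907/5000
2 1 1223/1250
3 3/2 2379/2500
4 2 4569/5000
f(0.5y,2y) = ((4907/5000)/(4569/5000) − 1)/(3/2) = 676/13707 ≈ 4.9318%

step 1 [0.5y] swap r/2=93/4907: DF=(1 − 93/4907·(0))/(1+93/4907) = 4907/5000 ≈ 0.981400
step 2 [1y] swap r/2=108/9799: DF=(1 − 108/9799·(0.981400))/(1+108/9799) = 1223/1250 ≈ 0.978400
step 3 [1.5y] bond c/2=3/400: DF=(1946871/2000000 − 3/400·(0.981400+0.978400))/(1+3/400) = 2379/2500 ≈ 0.951600
step 4 [2y] bond c/2=1/100: DF=(238013/250000 − 1/100·(0.981400+0.978400+0.951600))/(1+1/100) = 4569/5000 ≈ 0.913800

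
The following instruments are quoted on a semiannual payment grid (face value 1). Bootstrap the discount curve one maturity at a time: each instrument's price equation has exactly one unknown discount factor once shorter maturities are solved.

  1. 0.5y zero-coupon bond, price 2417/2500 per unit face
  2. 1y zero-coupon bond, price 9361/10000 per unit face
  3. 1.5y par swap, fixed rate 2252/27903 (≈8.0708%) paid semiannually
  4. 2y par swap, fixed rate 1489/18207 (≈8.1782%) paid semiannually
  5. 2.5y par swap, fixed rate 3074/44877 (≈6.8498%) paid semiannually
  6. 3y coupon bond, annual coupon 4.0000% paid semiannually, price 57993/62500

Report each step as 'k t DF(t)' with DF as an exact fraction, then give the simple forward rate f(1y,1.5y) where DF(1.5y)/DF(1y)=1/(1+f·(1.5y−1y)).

step 1 [0.5y] zero: DF = P = 2417/2500 ≈ 0.966800
step 2 [1y] zero: DF = P = 9361/10000 ≈ 0.936100
step 3 [1.5y] swap r/2=1126/27903: DF=(1 − 1126/27903·(0.966800+0.936100))/(1+1126/27903) = 4437/5000 ≈ 0.887400
step 4 [2y] swap r/2=1489/36414: DF=(1 − 1489/36414·(0.966800+0.936100+0.887400))/(1+1489/36414) = 8511/10000 ≈ 0.851100
step 5 [2.5y] swap r/2=1537/44877: DF=(1 − 1537/44877·(0.966800+0.936100+0.887400+0.851100))/(1+1537/44877) = 8463/10000 ≈ 0.846300
step 6 [3y] bond c/2=1/50: DF=(57993/62500 − 1/50·(0.966800+0.936100+0.887400+0.851100+0.846300))/(1+1/50) = 8217/10000 ≈ 0.821700

1 1/2 2417/2500
2 1 9361/10000
3 3/2 4437/5000
4 2 8511/10000
5 5/2 8463/10000
6 3 8217/10000
f(1y,1.5y) = ((9361/10000)/(4437/5000) − 1)/(1/2) = 487/4437 ≈ 10.9759%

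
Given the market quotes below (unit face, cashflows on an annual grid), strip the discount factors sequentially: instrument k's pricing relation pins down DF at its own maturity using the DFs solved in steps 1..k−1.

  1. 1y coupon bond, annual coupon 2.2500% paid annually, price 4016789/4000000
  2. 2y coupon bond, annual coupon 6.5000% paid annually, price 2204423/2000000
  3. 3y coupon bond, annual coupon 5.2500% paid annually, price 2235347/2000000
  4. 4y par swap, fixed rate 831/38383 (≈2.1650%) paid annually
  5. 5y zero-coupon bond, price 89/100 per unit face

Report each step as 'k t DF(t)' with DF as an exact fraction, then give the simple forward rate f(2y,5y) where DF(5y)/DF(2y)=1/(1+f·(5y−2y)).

step 1 [1y] bond c/1=9/400: DF=(4016789/4000000 − 9/400·(0))/(1+9/400) = 9821/10000 ≈ 0.982100
step 2 [2y] bond c/1=13/200: DF=(2204423/2000000 − 13/200·(0.982100))/(1+13/200) = 39/40 ≈ 0.975000
step 3 [3y] bond c/1=21/400: DF=(2235347/2000000 − 21/400·(0.982100+0.975000))/(1+21/400) = 9643/10000 ≈ 0.964300
step 4 [4y] swap r/1=831/38383: DF=(1 − 831/38383·(0.982100+0.975000+0.964300))/(1+831/38383) = 9169/10000 ≈ 0.916900
step 5 [5y] zero: DF = P = 89/100 ≈ 0.890000

1 1 9821/10000
2 2 39/40
3 3 9643/10000
4 4 9169/10000
5 5 89/100
f(2y,5y) = ((39/40)/(89/100) − 1)/(3) = 17/534 ≈ 3.1835%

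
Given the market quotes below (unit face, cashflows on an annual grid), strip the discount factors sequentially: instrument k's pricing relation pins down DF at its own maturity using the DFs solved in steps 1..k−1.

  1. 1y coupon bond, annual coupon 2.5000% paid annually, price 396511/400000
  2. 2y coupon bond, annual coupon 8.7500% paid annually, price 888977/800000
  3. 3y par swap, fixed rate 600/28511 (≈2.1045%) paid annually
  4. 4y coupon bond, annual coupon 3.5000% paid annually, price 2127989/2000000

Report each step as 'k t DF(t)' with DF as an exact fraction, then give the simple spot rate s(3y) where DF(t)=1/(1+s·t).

1 1 9671/10000
2 2 118/125
3 3 47/50
4 4 2329/2500
s(3y) = (1/(47/50) − 1)/(3) = 1/47 ≈ 2.1277%

step 1 [1y] bond c/1=1/40: DF=(396511/400000 − 1/40·(0))/(1+1/40) = 9671/10000 ≈ 0.967100
step 2 [2y] bond c/1=7/80: DF=(888977/800000 − 7/80·(0.967100))/(1+7/80) = 118/125 ≈ 0.944000
step 3 [3y] swap r/1=600/28511: DF=(1 − 600/28511·(0.967100+0.944000))/(1+600/28511) = 47/50 ≈ 0.940000
step 4 [4y] bond c/1=7/200: DF=(2127989/2000000 − 7/200·(0.967100+0.944000+0.940000))/(1+7/200) = 2329/2500 ≈ 0.931600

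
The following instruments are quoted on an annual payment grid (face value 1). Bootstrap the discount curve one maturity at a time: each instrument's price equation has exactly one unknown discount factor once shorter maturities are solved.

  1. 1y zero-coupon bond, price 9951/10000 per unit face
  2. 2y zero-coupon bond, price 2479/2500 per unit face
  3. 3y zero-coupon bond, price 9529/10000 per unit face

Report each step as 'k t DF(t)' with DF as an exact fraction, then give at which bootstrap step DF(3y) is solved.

1 1 9951/10000
2 2 2479/2500
3 3 9529/10000
DF(3y) is solved at step 3

step 1 [1y] zero: DF = P = 9951/10000 ≈ 0.995100
step 2 [2y] zero: DF = P = 2479/2500 ≈ 0.991600
step 3 [3y] zero: DF = P = 9529/10000 ≈ 0.952900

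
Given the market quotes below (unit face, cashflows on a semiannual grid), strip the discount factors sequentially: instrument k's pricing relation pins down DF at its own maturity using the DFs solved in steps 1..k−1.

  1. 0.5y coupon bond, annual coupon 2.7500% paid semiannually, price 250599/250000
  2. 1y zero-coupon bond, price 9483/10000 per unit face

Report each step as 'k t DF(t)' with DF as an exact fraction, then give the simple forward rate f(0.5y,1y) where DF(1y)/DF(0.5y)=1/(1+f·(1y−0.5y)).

step 1 [0.5y] bond c/2=11/800: DF=(250599/250000 − 11/800·(0))/(1+11/800) = 618/625 ≈ 0.988800
step 2 [1y] zero: DF = P = 9483/10000 ≈ 0.948300

1 1/2 618/625
2 1 9483/10000
f(0.5y,1y) = ((618/625)/(9483/10000) − 1)/(1/2) = 270/3161 ≈ 8.5416%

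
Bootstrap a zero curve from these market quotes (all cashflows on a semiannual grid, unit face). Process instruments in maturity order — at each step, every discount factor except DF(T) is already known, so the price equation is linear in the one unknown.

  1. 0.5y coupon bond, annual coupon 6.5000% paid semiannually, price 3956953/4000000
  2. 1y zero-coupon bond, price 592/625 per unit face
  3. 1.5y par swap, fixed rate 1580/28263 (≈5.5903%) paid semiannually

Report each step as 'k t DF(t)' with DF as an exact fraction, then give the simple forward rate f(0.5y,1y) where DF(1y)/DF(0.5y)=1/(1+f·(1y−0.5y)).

step 1 [0.5y] bond c/2=13/400: DF=(3956953/4000000 − 13/400·(0))/(1+13/400) = 9581/10000 ≈ 0.958100
step 2 [1y] zero: DF = P = 592/625 ≈ 0.947200
step 3 [1.5y] swap r/2=790/28263: DF=(1 − 790/28263·(0.958100+0.947200))/(1+790/28263) = 921/1000 ≈ 0.921000

1 1/2 9581/10000
2 1 592/625
3 3/2 921/1000
f(0.5y,1y) = ((9581/10000)/(592/625) − 1)/(1/2) = 109/4736 ≈ 2.3015%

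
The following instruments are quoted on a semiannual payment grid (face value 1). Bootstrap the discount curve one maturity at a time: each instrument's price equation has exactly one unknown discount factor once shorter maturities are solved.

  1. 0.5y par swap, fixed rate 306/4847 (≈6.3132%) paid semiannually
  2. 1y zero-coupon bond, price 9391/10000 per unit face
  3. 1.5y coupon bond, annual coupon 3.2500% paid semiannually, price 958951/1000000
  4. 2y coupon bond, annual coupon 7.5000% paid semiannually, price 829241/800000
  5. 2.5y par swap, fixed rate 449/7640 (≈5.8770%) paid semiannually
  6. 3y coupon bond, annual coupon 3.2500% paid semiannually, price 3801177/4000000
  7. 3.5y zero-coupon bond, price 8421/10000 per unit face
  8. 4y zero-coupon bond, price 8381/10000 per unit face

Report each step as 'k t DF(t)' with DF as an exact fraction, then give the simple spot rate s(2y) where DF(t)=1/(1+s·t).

step 1 [0.5y] swap r/2=153/4847: DF=(1 − 153/4847·(0))/(1+153/4847) = 4847/5000 ≈ 0.969400
step 2 [1y] zero: DF = P = 9391/10000 ≈ 0.939100
step 3 [1.5y] bond c/2=13/800: DF=(958951/1000000 − 13/800·(0.969400+0.939100))/(1+13/800) = 9131/10000 ≈ 0.913100
step 4 [2y] bond c/2=3/80: DF=(829241/800000 − 3/80·(0.969400+0.939100+0.913100))/(1+3/80) = 8971/10000 ≈ 0.897100
step 5 [2.5y] swap r/2=449/15280: DF=(1 − 449/15280·(0.969400+0.939100+0.913100+0.897100))/(1+449/15280) = 8653/10000 ≈ 0.865300
step 6 [3y] bond c/2=13/800: DF=(3801177/4000000 − 13/800·(0.969400+0.939100+0.913100+0.897100+0.865300))/(1+13/800) = 4309/5000 ≈ 0.861800
step 7 [3.5y] zero: DF = P = 8421/10000 ≈ 0.842100
step 8 [4y] zero: DF = P = 8381/10000 ≈ 0.838100

1 1/2 4847/5000
2 1 9391/10000
3 3/2 9131/10000
4 2 8971/10000
5 5/2 8653/10000
6 3 4309/5000
7 7/2 8421/10000
8 4 8381/10000
s(2y) = (1/(8971/10000) − 1)/(2) = 1029/17942 ≈ 5.7351%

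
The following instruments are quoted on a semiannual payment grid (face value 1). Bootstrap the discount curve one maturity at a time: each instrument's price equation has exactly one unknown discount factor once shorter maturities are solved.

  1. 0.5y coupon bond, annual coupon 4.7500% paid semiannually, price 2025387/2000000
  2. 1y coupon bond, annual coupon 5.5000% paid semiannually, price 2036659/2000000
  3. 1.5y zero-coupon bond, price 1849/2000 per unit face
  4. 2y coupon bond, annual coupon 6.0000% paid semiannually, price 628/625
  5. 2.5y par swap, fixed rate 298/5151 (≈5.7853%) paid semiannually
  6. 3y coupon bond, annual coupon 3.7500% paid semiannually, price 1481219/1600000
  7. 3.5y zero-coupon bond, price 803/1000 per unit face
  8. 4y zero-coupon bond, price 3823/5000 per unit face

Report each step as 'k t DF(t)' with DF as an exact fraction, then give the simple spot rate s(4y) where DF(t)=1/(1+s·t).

1 1/2 2473/2500
2 1 4823/5000
3 3/2 1849/2000
4 2 8917/10000
5 5/2 8659/10000
6 3 4117/5000
7 7/2 803/1000
8 4 3823/5000
s(4y) = (1/(3823/5000) − 1)/(4) = 1177/15292 ≈ 7.6968%

step 1 [0.5y] bond c/2=19/800: DF=(2025387/2000000 − 19/800·(0))/(1+19/800) = 2473/2500 ≈ 0.989200
step 2 [1y] bond c/2=11/400: DF=(2036659/2000000 − 11/400·(0.989200))/(1+11/400) = 4823/5000 ≈ 0.964600
step 3 [1.5y] zero: DF = P = 1849/2000 ≈ 0.924500
step 4 [2y] bond c/2=3/100: DF=(628/625 − 3/100·(0.989200+0.964600+0.924500))/(1+3/100) = 8917/10000 ≈ 0.891700
step 5 [2.5y] swap r/2=149/5151: DF=(1 − 149/5151·(0.989200+0.964600+0.924500+0.891700))/(1+149/5151) = 8659/10000 ≈ 0.865900
step 6 [3y] bond c/2=3/160: DF=(1481219/1600000 − 3/160·(0.989200+0.964600+0.924500+0.891700+0.865900))/(1+3/160) = 4117/5000 ≈ 0.823400
step 7 [3.5y] zero: DF = P = 803/1000 ≈ 0.803000
step 8 [4y] zero: DF = P = 3823/5000 ≈ 0.764600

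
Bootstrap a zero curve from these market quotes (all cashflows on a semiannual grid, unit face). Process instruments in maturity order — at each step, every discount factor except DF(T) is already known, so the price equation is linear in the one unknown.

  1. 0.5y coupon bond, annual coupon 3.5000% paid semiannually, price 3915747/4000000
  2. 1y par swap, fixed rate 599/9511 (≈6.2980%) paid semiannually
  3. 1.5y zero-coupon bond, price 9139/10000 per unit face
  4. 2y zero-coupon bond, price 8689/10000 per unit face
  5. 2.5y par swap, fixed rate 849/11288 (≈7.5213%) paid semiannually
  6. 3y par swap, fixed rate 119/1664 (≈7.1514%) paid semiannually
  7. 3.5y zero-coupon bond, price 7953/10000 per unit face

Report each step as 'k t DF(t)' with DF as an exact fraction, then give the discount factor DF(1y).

1 1/2 9621/10000
2 1 9401/10000
3 3/2 9139/10000
4 2 8689/10000
5 5/2 4151/5000
6 3 506/625
7 7/2 7953/10000
DF(1y) = 9401/10000 ≈ 0.940100

step 1 [0.5y] bond c/2=7/400: DF=(3915747/4000000 − 7/400·(0))/(1+7/400) = 9621/10000 ≈ 0.962100
step 2 [1y] swap r/2=599/19022: DF=(1 − 599/19022·(0.962100))/(1+599/19022) = 9401/10000 ≈ 0.940100
step 3 [1.5y] zero: DF = P = 9139/10000 ≈ 0.913900
step 4 [2y] zero: DF = P = 8689/10000 ≈ 0.868900
step 5 [2.5y] swap r/2=849/22576: DF=(1 − 849/22576·(0.962100+0.940100+0.913900+0.868900))/(1+849/22576) = 4151/5000 ≈ 0.830200
step 6 [3y] swap r/2=119/3328: DF=(1 − 119/3328·(0.962100+0.940100+0.913900+0.868900+0.830200))/(1+119/3328) = 506/625 ≈ 0.809600
step 7 [3.5y] zero: DF = P = 7953/10000 ≈ 0.795300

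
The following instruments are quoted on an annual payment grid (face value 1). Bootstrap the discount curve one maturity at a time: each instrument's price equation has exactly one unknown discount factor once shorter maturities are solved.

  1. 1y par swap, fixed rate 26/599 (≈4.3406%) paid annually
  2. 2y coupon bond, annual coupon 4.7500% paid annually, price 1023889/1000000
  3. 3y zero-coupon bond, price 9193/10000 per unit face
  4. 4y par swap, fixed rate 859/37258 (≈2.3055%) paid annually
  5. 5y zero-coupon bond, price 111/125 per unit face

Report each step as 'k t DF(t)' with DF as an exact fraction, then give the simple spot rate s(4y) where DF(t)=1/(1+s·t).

1 1 599/625
2 2 467/500
3 3 9193/10000
4 4 9141/10000
5 5 111/125
s(4y) = (1/(9141/10000) − 1)/(4) = 859/36564 ≈ 2.3493%

step 1 [1y] swap r/1=26/599: DF=(1 − 26/599·(0))/(1+26/599) = 599/625 ≈ 0.958400
step 2 [2y] bond c/1=19/400: DF=(1023889/1000000 − 19/400·(0.958400))/(1+19/400) = 467/500 ≈ 0.934000
step 3 [3y] zero: DF = P = 9193/10000 ≈ 0.919300
step 4 [4y] swap r/1=859/37258: DF=(1 − 859/37258·(0.958400+0.934000+0.919300))/(1+859/37258) = 9141/10000 ≈ 0.914100
step 5 [5y] zero: DF = P = 111/125 ≈ 0.888000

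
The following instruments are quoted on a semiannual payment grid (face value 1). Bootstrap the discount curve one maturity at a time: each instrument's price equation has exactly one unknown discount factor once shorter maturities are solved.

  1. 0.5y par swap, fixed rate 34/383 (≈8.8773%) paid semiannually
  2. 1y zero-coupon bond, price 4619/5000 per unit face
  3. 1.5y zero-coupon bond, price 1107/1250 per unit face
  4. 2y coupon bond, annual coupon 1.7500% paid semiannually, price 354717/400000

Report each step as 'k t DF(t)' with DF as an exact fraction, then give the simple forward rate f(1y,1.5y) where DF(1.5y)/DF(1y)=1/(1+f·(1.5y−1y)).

step 1 [0.5y] swap r/2=17/383: DF=(1 − 17/383·(0))/(1+17/383) = 383/400 ≈ 0.957500
step 2 [1y] zero: DF = P = 4619/5000 ≈ 0.923800
step 3 [1.5y] zero: DF = P = 1107/1250 ≈ 0.885600
step 4 [2y] bond c/2=7/800: DF=(354717/400000 − 7/800·(0.957500+0.923800+0.885600))/(1+7/800) = 8551/10000 ≈ 0.855100

1 1/2 383/400
2 1 4619/5000
3 3/2 1107/1250
4 2 8551/10000
f(1y,1.5y) = ((4619/5000)/(1107/1250) − 1)/(1/2) = 191/2214 ≈ 8.6269%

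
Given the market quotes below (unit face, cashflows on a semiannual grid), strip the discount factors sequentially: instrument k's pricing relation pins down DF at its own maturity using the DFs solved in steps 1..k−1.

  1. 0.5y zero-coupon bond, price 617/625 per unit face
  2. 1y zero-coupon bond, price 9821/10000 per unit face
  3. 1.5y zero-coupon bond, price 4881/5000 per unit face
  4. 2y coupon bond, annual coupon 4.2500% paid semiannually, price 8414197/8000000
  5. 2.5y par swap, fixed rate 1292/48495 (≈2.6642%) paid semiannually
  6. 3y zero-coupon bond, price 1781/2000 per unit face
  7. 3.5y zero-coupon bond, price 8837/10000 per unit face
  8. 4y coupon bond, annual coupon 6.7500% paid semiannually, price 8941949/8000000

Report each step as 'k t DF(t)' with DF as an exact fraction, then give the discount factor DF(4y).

step 1 [0.5y] zero: DF = P = 617/625 ≈ 0.987200
step 2 [1y] zero: DF = P = 9821/10000 ≈ 0.982100
step 3 [1.5y] zero: DF = P = 4881/5000 ≈ 0.976200
step 4 [2y] bond c/2=17/800: DF=(8414197/8000000 − 17/800·(0.987200+0.982100+0.976200))/(1+17/800) = 4843/5000 ≈ 0.968600
step 5 [2.5y] swap r/2=646/48495: DF=(1 − 646/48495·(0.987200+0.982100+0.976200+0.968600))/(1+646/48495) = 4677/5000 ≈ 0.935400
step 6 [3y] zero: DF = P = 1781/2000 ≈ 0.890500
step 7 [3.5y] zero: DF = P = 8837/10000 ≈ 0.883700
step 8 [4y] bond c/2=27/800: DF=(8941949/8000000 − 27/800·(0.987200+0.982100+0.976200+0.968600+0.935400+0.890500+0.883700))/(1+27/800) = 173/200 ≈ 0.865000

1 1/2 617/625
2 1 9821/10000
3 3/2 4881/5000
4 2 4843/5000
5 5/2 4677/5000
6 3 1781/2000
7 7/2 8837/10000
8 4 173/200
DF(4y) = 173/200 ≈ 0.865000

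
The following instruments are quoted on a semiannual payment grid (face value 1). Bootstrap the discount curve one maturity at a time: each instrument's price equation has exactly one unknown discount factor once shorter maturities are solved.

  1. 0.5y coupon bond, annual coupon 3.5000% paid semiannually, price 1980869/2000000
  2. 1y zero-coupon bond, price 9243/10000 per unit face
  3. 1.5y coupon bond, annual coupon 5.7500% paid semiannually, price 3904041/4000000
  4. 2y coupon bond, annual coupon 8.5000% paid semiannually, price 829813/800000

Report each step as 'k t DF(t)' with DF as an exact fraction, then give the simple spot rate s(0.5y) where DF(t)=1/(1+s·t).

step 1 [0.5y] bond c/2=7/400: DF=(1980869/2000000 − 7/400·(0))/(1+7/400) = 4867/5000 ≈ 0.973400
step 2 [1y] zero: DF = P = 9243/10000 ≈ 0.924300
step 3 [1.5y] bond c/2=23/800: DF=(3904041/4000000 − 23/800·(0.973400+0.924300))/(1+23/800) = 8957/10000 ≈ 0.895700
step 4 [2y] bond c/2=17/400: DF=(829813/800000 − 17/400·(0.973400+0.924300+0.895700))/(1+17/400) = 8811/10000 ≈ 0.881100

1 1/2 4867/5000
2 1 9243/10000
3 3/2 8957/10000
4 2 8811/10000
s(0.5y) = (1/(4867/5000) − 1)/(1/2) = 266/4867 ≈ 5.4654%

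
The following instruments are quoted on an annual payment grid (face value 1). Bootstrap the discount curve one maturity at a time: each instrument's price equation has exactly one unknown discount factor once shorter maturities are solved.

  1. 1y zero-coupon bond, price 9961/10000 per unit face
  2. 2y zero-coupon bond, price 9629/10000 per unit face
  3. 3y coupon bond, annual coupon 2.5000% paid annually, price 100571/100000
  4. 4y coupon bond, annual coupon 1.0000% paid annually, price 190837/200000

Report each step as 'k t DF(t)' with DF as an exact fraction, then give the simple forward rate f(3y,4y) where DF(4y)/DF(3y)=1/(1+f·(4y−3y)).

1 1 9961/10000
2 2 9629/10000
3 3 4667/5000
4 4 9161/10000
f(3y,4y) = ((4667/5000)/(9161/10000) − 1)/(1) = 173/9161 ≈ 1.8884%

step 1 [1y] zero: DF = P = 9961/10000 ≈ 0.996100
step 2 [2y] zero: DF = P = 9629/10000 ≈ 0.962900
step 3 [3y] bond c/1=1/40: DF=(100571/100000 − 1/40·(0.996100+0.962900))/(1+1/40) = 4667/5000 ≈ 0.933400
step 4 [4y] bond c/1=1/100: DF=(190837/200000 − 1/100·(0.996100+0.962900+0.933400))/(1+1/100) = 9161/10000 ≈ 0.916100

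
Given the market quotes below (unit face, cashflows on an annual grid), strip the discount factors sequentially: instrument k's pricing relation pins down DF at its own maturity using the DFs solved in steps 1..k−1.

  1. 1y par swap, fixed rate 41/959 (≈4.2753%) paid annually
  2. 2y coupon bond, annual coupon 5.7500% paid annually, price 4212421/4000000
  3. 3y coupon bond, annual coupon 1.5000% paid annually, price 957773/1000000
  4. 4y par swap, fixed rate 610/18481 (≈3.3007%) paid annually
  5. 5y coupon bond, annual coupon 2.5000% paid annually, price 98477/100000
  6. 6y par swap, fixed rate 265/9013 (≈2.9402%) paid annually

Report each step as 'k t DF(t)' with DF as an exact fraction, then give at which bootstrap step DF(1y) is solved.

1 1 959/1000
2 2 9437/10000
3 3 1831/2000
4 4 439/500
5 5 4353/5000
6 6 841/1000
DF(1y) is solved at step 1

step 1 [1y] swap r/1=41/959: DF=(1 − 41/959·(0))/(1+41/959) = 959/1000 ≈ 0.959000
step 2 [2y] bond c/1=23/400: DF=(4212421/4000000 − 23/400·(0.959000))/(1+23/400) = 9437/10000 ≈ 0.943700
step 3 [3y] bond c/1=3/200: DF=(957773/1000000 − 3/200·(0.959000+0.943700))/(1+3/200) = 1831/2000 ≈ 0.915500
step 4 [4y] swap r/1=610/18481: DF=(1 − 610/18481·(0.959000+0.943700+0.915500))/(1+610/18481) = 439/500 ≈ 0.878000
step 5 [5y] bond c/1=1/40: DF=(98477/100000 − 1/40·(0.959000+0.943700+0.915500+0.878000))/(1+1/40) = 4353/5000 ≈ 0.870600
step 6 [6y] swap r/1=265/9013: DF=(1 − 265/9013·(0.959000+0.943700+0.915500+0.878000+0.870600))/(1+265/9013) = 841/1000 ≈ 0.841000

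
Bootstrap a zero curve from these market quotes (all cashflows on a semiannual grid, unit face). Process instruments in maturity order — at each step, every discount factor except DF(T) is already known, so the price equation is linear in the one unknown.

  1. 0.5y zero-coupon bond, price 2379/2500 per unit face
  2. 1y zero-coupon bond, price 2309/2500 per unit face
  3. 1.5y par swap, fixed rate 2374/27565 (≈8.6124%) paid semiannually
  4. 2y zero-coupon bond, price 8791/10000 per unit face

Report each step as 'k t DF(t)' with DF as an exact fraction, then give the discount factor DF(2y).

1 1/2 2379/2500
2 1 2309/2500
3 3/2 8813/10000
4 2 8791/10000
DF(2y) = 8791/10000 ≈ 0.879100

step 1 [0.5y] zero: DF = P = 2379/2500 ≈ 0.951600
step 2 [1y] zero: DF = P = 2309/2500 ≈ 0.923600
step 3 [1.5y] swap r/2=1187/27565: DF=(1 − 1187/27565·(0.951600+0.923600))/(1+1187/27565) = 8813/10000 ≈ 0.881300
step 4 [2y] zero: DF = P = 8791/10000 ≈ 0.879100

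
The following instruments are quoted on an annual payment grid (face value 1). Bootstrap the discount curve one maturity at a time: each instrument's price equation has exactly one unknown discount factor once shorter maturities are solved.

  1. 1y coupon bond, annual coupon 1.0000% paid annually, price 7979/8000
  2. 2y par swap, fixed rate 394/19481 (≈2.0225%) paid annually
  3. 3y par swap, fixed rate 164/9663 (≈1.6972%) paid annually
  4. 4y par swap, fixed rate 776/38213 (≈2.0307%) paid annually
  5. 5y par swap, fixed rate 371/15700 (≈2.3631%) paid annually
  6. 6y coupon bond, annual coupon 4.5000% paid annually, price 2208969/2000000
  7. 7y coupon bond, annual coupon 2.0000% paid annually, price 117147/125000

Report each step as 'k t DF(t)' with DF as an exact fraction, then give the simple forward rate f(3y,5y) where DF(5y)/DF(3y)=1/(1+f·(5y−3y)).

step 1 [1y] bond c/1=1/100: DF=(7979/8000 − 1/100·(0))/(1+1/100) = 79/80 ≈ 0.987500
step 2 [2y] swap r/1=394/19481: DF=(1 − 394/19481·(0.987500))/(1+394/19481) = 4803/5000 ≈ 0.960600
step 3 [3y] swap r/1=164/9663: DF=(1 − 164/9663·(0.987500+0.960600))/(1+164/9663) = 2377/2500 ≈ 0.950800
step 4 [4y] swap r/1=776/38213: DF=(1 − 776/38213·(0.987500+0.960600+0.950800))/(1+776/38213) = 1153/1250 ≈ 0.922400
step 5 [5y] swap r/1=371/15700: DF=(1 − 371/15700·(0.987500+0.960600+0.950800+0.922400))/(1+371/15700) = 8887/10000 ≈ 0.888700
step 6 [6y] bond c/1=9/200: DF=(2208969/2000000 − 9/200·(0.987500+0.960600+0.950800+0.922400+0.888700))/(1+9/200) = 8541/10000 ≈ 0.854100
step 7 [7y] bond c/1=1/50: DF=(117147/125000 − 1/50·(0.987500+0.960600+0.950800+0.922400+0.888700+0.854100))/(1+1/50) = 8097/10000 ≈ 0.809700

1 1 79/80
2 2 4803/5000
3 3 2377/2500
4 4 1153/1250
5 5 8887/10000
6 6 8541/10000
7 7 8097/10000
f(3y,5y) = ((2377/2500)/(8887/10000) − 1)/(2) = 621/17774 ≈ 3.4939%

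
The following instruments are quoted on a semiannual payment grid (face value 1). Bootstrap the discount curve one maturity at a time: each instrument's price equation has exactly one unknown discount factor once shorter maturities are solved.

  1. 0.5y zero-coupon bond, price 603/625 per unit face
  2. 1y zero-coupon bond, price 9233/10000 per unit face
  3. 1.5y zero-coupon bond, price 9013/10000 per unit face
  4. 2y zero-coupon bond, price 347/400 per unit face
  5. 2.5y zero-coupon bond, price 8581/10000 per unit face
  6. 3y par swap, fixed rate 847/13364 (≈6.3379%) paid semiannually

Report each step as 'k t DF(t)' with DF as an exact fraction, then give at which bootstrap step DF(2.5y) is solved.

1 1/2 603/625
2 1 9233/10000
3 3/2 9013/10000
4 2 347/400
5 5/2 8581/10000
6 3 4153/5000
DF(2.5y) is solved at step 5

step 1 [0.5y] zero: DF = P = 603/625 ≈ 0.964800
step 2 [1y] zero: DF = P = 9233/10000 ≈ 0.923300
step 3 [1.5y] zero: DF = P = 9013/10000 ≈ 0.901300
step 4 [2y] zero: DF = P = 347/400 ≈ 0.867500
step 5 [2.5y] zero: DF = P = 8581/10000 ≈ 0.858100
step 6 [3y] swap r/2=847/26728: DF=(1 − 847/26728·(0.964800+0.923300+0.901300+0.867500+0.858100))/(1+847/26728) = 4153/5000 ≈ 0.830600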